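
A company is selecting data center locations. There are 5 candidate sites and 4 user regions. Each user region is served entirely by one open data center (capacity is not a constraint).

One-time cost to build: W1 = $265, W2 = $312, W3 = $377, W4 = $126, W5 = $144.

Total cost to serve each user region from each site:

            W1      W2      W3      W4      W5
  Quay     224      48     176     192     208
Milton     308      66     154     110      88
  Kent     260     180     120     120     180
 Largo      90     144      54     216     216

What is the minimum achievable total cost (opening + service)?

Minimum total cost: 750

For any fixed open set, each user region goes to its cheapest open site; total = fixed + service.
{W2}: Quay→W2 48, Milton→W2 66, Kent→W2 180, Largo→W2 144. Service 438; fixed 312; total 750.
{W4}: Quay→W4 192, Milton→W4 110, Kent→W4 120, Largo→W4 216. Service 638; fixed 126; total 764.
{W2, W4}: Quay→W2 48, Milton→W2 66, Kent→W4 120, Largo→W2 144. Service 378; fixed 438; total 816.
{W1, W2, W3, W4, W5}: Quay→W2 48, Milton→W2 66, Kent→W3 120, Largo→W3 54. Service 288; fixed 1224; total 1512.
No other subset beats 750.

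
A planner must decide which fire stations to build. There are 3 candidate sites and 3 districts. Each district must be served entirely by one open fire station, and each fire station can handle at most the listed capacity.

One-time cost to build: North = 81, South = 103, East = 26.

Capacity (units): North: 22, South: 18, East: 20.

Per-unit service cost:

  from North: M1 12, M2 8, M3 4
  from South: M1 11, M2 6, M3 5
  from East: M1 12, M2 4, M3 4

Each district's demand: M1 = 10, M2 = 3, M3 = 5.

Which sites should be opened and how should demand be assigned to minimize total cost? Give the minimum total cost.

Minimum total cost: 178

Open {East}: M1→East 12·10=120, M2→East 4·3=12, M3→East 4·5=20.
Loads: East carries 18/20. Service 152; fixed 26; total 178.
Next best feasible plan costs 245.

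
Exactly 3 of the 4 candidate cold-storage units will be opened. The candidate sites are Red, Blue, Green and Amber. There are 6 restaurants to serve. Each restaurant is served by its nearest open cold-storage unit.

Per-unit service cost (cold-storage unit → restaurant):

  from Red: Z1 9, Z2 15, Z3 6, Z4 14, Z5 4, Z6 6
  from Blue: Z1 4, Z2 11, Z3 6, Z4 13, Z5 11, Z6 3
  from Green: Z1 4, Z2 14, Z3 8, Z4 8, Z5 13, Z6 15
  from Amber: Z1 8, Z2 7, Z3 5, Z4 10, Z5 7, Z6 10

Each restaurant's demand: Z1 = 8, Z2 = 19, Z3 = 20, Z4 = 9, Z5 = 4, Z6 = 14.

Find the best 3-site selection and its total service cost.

Choose Blue, Green and Amber; total service cost 407.

With exactly 3 open, each restaurant uses its cheapest among the chosen.
{Blue, Green, Amber}: Z1→Blue 4·8=32, Z2→Amber 7·19=133, Z3→Amber 5·20=100, Z4→Green 8·9=72, Z5→Amber 7·4=28, Z6→Blue 3·14=42. Service cost 407.
{Red, Blue, Amber}: service cost 413
{Red, Green, Amber}: service cost 437
Among all 4 size-3 choices, {Blue, Green, Amber} is lowest.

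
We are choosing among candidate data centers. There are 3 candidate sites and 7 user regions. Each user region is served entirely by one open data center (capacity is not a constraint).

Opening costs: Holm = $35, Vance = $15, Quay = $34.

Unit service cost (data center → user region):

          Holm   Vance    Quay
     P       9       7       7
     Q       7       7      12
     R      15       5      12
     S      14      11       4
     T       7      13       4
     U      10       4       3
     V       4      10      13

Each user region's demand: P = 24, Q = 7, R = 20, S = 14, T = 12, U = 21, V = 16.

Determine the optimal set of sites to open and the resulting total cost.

Open Holm, Vance and Quay; minimum total cost 632.

For any fixed open set, each user region goes to its cheapest open site; total = fixed + service.
{Holm, Vance, Quay}: P→Vance 7·24=168, Q→Holm 7·7=49, R→Vance 5·20=100, S→Quay 4·14=56, T→Quay 4·12=48, U→Quay 3·21=63, V→Holm 4·16=64. Service 548; fixed 84; total 632.
{Vance, Quay}: service 644 + fixed 49 = 693
{Holm, Vance}: P→Vance 7·24=168, Q→Holm 7·7=49, R→Vance 5·20=100, S→Vance 11·14=154, T→Holm 7·12=84, U→Vance 4·21=84, V→Holm 4·16=64. Service 703; fixed 50; total 753.
{Vance}: service 871 + fixed 15 = 886
No other subset beats 632.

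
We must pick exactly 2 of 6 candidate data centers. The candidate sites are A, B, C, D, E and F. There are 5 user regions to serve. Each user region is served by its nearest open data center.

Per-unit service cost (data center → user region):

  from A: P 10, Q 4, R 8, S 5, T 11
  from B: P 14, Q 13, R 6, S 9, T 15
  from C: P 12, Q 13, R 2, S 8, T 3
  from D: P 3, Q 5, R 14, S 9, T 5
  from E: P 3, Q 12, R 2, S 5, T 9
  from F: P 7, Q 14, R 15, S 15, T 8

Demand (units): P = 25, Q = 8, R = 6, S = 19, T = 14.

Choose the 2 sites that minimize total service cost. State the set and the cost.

Choose D and E; total service cost 292.

With exactly 2 open, each user region uses its cheapest among the chosen.
{D, E}: P→D 3·25=75, Q→D 5·8=40, R→E 2·6=12, S→E 5·19=95, T→D 5·14=70. Service cost 292.
{A, D}: service cost 320
{C, E}: service cost 320
Among all 15 size-2 choices, {D, E} is lowest.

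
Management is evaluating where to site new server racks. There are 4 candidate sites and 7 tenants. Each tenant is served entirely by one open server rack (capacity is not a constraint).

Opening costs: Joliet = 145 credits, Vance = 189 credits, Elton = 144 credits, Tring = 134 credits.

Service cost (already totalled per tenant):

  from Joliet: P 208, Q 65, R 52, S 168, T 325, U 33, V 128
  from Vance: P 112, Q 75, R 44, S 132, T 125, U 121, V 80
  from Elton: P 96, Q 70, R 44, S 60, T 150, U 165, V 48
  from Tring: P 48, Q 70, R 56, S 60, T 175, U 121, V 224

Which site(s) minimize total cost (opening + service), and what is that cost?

Open Elton only; minimum total cost 777.

For any fixed open set, each tenant goes to its cheapest open site; total = fixed + service.
{Elton}: P→Elton 96, Q→Elton 70, R→Elton 44, S→Elton 60, T→Elton 150, U→Elton 165, V→Elton 48. Service 633; fixed 144; total 777.
{Joliet, Elton}: service 496 + fixed 289 = 785
{Elton, Tring}: P→Tring 48, Q→Elton 70, R→Elton 44, S→Elton 60, T→Elton 150, U→Tring 121, V→Elton 48. Service 541; fixed 278; total 819.
{Joliet, Vance, Elton, Tring}: service 423 + fixed 612 = 1035
(All 15 nonempty subsets were checked; Elton only is lowest.)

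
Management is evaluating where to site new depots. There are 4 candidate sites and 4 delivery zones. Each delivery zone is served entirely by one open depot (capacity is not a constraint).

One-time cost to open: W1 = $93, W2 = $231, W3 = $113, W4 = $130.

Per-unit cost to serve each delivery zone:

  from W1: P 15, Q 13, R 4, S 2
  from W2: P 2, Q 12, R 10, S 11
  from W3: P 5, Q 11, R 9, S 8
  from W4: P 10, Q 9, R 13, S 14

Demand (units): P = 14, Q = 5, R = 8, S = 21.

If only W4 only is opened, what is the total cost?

Total cost: 713

Each delivery zone is assigned to its cheapest site among the open ones.
{W4}: P→W4 10·14=140, Q→W4 9·5=45, R→W4 13·8=104, S→W4 14·21=294. Service 583; fixed 130; total 713.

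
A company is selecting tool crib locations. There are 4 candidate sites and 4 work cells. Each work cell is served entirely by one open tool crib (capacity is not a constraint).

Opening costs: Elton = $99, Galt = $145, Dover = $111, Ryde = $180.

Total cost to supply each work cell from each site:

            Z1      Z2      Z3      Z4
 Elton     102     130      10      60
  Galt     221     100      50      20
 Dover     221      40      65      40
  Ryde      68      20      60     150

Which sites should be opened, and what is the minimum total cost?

For any fixed open set, each work cell goes to its cheapest open site; total = fixed + service.
{Elton}: Z1→Elton 102, Z2→Elton 130, Z3→Elton 10, Z4→Elton 60. Service 302; fixed 99; total 401.
{Elton, Dover}: Z1→Elton 102, Z2→Dover 40, Z3→Elton 10, Z4→Dover 40. Service 192; fixed 210; total 402.
{Elton, Ryde}: service 158 + fixed 279 = 437
{Elton, Galt, Dover, Ryde}: service 118 + fixed 535 = 653
(All 15 nonempty subsets were checked; Elton only is lowest.)

Open Elton only; minimum total cost 401.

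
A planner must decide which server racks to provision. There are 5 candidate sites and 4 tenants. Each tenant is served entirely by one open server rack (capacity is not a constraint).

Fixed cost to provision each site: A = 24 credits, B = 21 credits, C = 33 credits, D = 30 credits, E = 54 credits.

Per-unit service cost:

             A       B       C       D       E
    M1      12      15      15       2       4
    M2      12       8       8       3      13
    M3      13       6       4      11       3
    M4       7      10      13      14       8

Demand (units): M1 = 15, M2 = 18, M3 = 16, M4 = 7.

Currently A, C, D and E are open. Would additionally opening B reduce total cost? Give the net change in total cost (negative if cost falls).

Current service cost with {A, C, D, E}: 181.
Adding B: each tenant re-picks its cheapest; new service cost 181, saving 0.
Extra fixed cost: 21. Net change = 21 − 0 = 21.
(Totals: 322 → 343.)

No — net change +21 (cost rises by 21).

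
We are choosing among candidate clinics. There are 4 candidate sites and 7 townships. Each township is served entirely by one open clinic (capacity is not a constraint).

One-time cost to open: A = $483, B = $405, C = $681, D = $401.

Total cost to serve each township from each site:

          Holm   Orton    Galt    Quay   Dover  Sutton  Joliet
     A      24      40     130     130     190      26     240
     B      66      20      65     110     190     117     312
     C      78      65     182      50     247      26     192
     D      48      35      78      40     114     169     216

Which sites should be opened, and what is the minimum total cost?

Open D only; minimum total cost 1101.

For any fixed open set, each township goes to its cheapest open site; total = fixed + service.
{D}: Holm→D 48, Orton→D 35, Galt→D 78, Quay→D 40, Dover→D 114, Sutton→D 169, Joliet→D 216. Service 700; fixed 401; total 1101.
{A}: Holm→A 24, Orton→A 40, Galt→A 130, Quay→A 130, Dover→A 190, Sutton→A 26, Joliet→A 240. Service 780; fixed 483; total 1263.
{B}: Holm→B 66, Orton→B 20, Galt→B 65, Quay→B 110, Dover→B 190, Sutton→B 117, Joliet→B 312. Service 880; fixed 405; total 1285.
{A, B, C, D}: service 481 + fixed 1970 = 2451
No other subset beats 1101.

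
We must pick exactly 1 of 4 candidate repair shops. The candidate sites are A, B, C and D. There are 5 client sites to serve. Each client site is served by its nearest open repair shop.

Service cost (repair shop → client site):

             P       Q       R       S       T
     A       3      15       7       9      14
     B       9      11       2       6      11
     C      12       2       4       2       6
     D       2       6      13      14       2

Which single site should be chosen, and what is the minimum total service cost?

With exactly 1 open, each client site uses its cheapest among the chosen.
{C}: P→C 12, Q→C 2, R→C 4, S→C 2, T→C 6. Service cost 26.
{D}: service cost 37
{B}: service cost 39
Among all 4 size-1 choices, {C} is lowest.

Choose C only; total service cost 26.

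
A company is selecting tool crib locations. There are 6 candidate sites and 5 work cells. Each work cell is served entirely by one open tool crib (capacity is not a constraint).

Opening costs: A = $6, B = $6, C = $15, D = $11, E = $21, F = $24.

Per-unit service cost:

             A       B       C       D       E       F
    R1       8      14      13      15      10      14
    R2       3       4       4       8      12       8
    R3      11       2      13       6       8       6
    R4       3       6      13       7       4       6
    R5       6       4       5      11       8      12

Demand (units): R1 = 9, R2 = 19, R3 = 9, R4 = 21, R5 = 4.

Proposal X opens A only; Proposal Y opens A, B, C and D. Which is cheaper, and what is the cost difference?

Proposal X: {A}: R1→A 8·9=72, R2→A 3·19=57, R3→A 11·9=99, R4→A 3·21=63, R5→A 6·4=24. Service 315; fixed 6; total 321.
Proposal Y: {A, B, C, D}: R1→A 8·9=72, R2→A 3·19=57, R3→B 2·9=18, R4→A 3·21=63, R5→B 4·4=16. Service 226; fixed 38; total 264.
Difference: |321 − 264| = 57.

Proposal Y is cheaper by 57.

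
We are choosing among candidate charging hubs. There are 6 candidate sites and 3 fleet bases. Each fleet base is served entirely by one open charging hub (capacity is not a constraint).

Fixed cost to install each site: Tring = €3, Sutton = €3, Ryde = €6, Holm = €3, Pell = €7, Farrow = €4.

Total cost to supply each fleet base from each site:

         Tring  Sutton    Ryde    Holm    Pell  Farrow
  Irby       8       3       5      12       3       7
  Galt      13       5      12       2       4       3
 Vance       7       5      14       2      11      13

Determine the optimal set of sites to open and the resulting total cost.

Open Sutton and Holm; minimum total cost 13.

For any fixed open set, each fleet base goes to its cheapest open site; total = fixed + service.
{Sutton, Holm}: Irby→Sutton 3, Galt→Holm 2, Vance→Holm 2. Service 7; fixed 6; total 13.
{Tring, Sutton, Holm}: service 7 + fixed 9 = 16
{Sutton}: Irby→Sutton 3, Galt→Sutton 5, Vance→Sutton 5. Service 13; fixed 3; total 16.
{Tring, Sutton, Ryde, Holm, Pell, Farrow}: service 7 + fixed 26 = 33
No other subset beats 13.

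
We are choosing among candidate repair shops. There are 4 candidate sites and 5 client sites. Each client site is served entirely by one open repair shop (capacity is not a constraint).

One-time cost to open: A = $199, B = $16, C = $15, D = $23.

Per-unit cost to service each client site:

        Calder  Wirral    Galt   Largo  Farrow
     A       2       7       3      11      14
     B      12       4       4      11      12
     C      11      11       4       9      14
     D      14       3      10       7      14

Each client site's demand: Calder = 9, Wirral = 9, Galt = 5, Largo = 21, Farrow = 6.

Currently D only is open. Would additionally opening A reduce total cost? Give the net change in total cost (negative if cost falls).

Current service cost with {D}: 434.
Adding A: each client site re-picks its cheapest; new service cost 291, saving 143.
Extra fixed cost: 199. Net change = 199 − 143 = 56.
(Totals: 457 → 513.)

No — net change +56 (cost rises by 56).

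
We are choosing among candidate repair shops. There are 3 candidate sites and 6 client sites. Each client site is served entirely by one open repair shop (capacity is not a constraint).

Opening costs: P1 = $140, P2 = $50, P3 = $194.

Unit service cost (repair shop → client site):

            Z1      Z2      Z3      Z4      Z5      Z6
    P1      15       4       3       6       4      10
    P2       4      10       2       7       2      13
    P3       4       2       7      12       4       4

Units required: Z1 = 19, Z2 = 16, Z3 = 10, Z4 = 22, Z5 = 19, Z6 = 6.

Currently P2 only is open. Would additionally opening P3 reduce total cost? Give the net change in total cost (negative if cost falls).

No — net change +12 (cost rises by 12).

Current service cost with {P2}: 526.
Adding P3: each client site re-picks its cheapest; new service cost 344, saving 182.
Extra fixed cost: 194. Net change = 194 − 182 = 12.
(Totals: 576 → 588.)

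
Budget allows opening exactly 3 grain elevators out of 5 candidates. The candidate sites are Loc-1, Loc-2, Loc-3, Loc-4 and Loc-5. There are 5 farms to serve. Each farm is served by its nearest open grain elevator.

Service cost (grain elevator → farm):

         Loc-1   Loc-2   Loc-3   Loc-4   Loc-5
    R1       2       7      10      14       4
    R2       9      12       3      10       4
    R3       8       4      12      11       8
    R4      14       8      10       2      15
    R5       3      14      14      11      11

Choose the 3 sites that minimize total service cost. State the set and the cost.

Choose Loc-1, Loc-3 and Loc-4; total service cost 18.

With exactly 3 open, each farm uses its cheapest among the chosen.
{Loc-1, Loc-3, Loc-4}: R1→Loc-1 2, R2→Loc-3 3, R3→Loc-1 8, R4→Loc-4 2, R5→Loc-1 3. Service cost 18.
{Loc-1, Loc-4, Loc-5}: service cost 19
{Loc-1, Loc-2, Loc-3}: service cost 20
Among all 10 size-3 choices, {Loc-1, Loc-3, Loc-4} is lowest.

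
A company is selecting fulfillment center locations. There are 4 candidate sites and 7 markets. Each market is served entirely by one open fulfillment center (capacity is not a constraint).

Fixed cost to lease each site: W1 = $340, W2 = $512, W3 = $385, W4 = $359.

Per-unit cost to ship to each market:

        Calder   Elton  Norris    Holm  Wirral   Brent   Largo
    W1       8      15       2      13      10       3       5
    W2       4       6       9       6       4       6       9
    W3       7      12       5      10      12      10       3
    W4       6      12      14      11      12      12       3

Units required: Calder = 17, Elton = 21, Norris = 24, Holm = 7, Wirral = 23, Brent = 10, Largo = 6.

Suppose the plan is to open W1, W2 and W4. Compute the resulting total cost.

Each market is assigned to its cheapest site among the open ones.
{W1, W2, W4}: Calder→W2 4·17=68, Elton→W2 6·21=126, Norris→W1 2·24=48, Holm→W2 6·7=42, Wirral→W2 4·23=92, Brent→W1 3·10=30, Largo→W4 3·6=18. Service 424; fixed 1211; total 1635.

Total cost: 1635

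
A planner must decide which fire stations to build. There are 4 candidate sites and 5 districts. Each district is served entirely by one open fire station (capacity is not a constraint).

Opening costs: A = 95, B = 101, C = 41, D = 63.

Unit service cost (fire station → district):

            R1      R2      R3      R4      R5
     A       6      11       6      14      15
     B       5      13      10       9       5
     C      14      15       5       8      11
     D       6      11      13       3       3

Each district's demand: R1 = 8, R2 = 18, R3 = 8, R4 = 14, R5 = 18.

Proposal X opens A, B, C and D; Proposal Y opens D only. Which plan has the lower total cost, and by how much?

Proposal Y is cheaper by 165.

Proposal X: {A, B, C, D}: R1→B 5·8=40, R2→A 11·18=198, R3→C 5·8=40, R4→D 3·14=42, R5→D 3·18=54. Service 374; fixed 300; total 674.
Proposal Y: {D}: R1→D 6·8=48, R2→D 11·18=198, R3→D 13·8=104, R4→D 3·14=42, R5→D 3·18=54. Service 446; fixed 63; total 509.
Difference: |674 − 509| = 165.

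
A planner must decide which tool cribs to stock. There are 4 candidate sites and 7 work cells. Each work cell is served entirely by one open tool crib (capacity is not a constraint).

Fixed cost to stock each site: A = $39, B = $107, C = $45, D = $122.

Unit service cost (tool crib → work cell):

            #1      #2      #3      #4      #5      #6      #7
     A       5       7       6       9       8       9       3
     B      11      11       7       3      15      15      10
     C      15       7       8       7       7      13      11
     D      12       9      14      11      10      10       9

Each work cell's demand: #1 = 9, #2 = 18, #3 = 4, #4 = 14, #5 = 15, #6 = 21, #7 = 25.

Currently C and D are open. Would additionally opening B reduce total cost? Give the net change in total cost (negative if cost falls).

Current service cost with {C, D}: 904.
Adding B: each work cell re-picks its cheapest; new service cost 835, saving 69.
Extra fixed cost: 107. Net change = 107 − 69 = 38.
(Totals: 1071 → 1109.)

No — net change +38 (cost rises by 38).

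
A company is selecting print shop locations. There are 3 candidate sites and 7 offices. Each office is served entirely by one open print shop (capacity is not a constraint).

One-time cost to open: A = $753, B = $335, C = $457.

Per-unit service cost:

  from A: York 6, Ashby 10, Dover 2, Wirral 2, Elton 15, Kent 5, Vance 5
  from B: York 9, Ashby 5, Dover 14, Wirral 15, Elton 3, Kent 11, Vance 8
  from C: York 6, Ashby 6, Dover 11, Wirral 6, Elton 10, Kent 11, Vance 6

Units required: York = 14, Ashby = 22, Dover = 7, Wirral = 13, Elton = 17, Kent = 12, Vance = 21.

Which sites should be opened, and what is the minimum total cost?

Open B only; minimum total cost 1215.

For any fixed open set, each office goes to its cheapest open site; total = fixed + service.
{B}: York→B 9·14=126, Ashby→B 5·22=110, Dover→B 14·7=98, Wirral→B 15·13=195, Elton→B 3·17=51, Kent→B 11·12=132, Vance→B 8·21=168. Service 880; fixed 335; total 1215.
{C}: service 799 + fixed 457 = 1256
{B, C}: service 658 + fixed 792 = 1450
{A, B, C}: service 450 + fixed 1545 = 1995
No other subset beats 1215.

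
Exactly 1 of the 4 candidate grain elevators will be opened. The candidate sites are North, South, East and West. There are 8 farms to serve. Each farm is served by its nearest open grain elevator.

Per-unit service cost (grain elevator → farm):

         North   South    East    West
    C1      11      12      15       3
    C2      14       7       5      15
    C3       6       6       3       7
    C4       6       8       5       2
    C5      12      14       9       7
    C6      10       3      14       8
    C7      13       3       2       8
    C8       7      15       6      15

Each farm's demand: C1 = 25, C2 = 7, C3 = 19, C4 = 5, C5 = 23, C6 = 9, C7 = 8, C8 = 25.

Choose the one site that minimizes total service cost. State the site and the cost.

With exactly 1 open, each farm uses its cheapest among the chosen.
{East}: C1→East 15·25=375, C2→East 5·7=35, C3→East 3·19=57, C4→East 5·5=25, C5→East 9·23=207, C6→East 14·9=126, C7→East 2·8=16, C8→East 6·25=150. Service cost 991.
{West}: service cost 995
{North}: service cost 1162
Among all 4 size-1 choices, {East} is lowest.

Choose East only; total service cost 991.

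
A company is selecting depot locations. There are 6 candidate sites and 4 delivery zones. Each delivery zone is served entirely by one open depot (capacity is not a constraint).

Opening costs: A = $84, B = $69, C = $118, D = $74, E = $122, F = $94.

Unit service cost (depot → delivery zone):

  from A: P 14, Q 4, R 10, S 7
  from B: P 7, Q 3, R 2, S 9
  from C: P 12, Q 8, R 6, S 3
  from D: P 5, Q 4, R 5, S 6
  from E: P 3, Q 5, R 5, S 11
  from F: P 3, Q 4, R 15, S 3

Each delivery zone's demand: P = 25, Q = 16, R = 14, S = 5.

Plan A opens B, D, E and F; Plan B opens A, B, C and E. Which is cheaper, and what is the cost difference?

Plan A: {B, D, E, F}: P→E 3·25=75, Q→B 3·16=48, R→B 2·14=28, S→F 3·5=15. Service 166; fixed 359; total 525.
Plan B: {A, B, C, E}: P→E 3·25=75, Q→B 3·16=48, R→B 2·14=28, S→C 3·5=15. Service 166; fixed 393; total 559.
Difference: |525 − 559| = 34.

Plan A is cheaper by 34.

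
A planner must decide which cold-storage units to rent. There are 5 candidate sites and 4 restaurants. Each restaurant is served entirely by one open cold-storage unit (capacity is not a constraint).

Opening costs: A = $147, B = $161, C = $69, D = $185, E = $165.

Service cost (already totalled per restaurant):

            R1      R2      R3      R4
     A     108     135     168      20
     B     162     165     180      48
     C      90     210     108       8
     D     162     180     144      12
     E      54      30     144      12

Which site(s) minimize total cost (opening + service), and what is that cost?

Open E only; minimum total cost 405.

For any fixed open set, each restaurant goes to its cheapest open site; total = fixed + service.
{E}: R1→E 54, R2→E 30, R3→E 144, R4→E 12. Service 240; fixed 165; total 405.
{C, E}: service 200 + fixed 234 = 434
{C}: R1→C 90, R2→C 210, R3→C 108, R4→C 8. Service 416; fixed 69; total 485.
{A, B, C, D, E}: service 200 + fixed 727 = 927
No other subset beats 405.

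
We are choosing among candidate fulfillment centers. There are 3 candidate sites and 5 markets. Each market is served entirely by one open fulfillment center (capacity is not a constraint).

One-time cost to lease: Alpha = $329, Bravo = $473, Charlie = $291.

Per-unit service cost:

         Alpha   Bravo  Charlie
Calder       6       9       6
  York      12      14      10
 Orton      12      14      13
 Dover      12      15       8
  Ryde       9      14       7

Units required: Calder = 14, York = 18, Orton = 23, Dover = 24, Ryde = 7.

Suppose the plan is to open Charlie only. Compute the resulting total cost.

Total cost: 1095

Each market is assigned to its cheapest site among the open ones.
{Charlie}: Calder→Charlie 6·14=84, York→Charlie 10·18=180, Orton→Charlie 13·23=299, Dover→Charlie 8·24=192, Ryde→Charlie 7·7=49. Service 804; fixed 291; total 1095.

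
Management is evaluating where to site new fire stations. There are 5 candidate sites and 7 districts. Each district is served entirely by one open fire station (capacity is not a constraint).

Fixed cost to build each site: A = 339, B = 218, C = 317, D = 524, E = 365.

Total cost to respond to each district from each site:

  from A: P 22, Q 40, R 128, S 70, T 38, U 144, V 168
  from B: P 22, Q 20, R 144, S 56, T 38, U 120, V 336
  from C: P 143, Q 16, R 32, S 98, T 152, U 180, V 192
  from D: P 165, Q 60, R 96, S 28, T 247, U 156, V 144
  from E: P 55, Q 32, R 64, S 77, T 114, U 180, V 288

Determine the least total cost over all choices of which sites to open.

Minimum total cost: 949

For any fixed open set, each district goes to its cheapest open site; total = fixed + service.
{A}: P→A 22, Q→A 40, R→A 128, S→A 70, T→A 38, U→A 144, V→A 168. Service 610; fixed 339; total 949.
{B}: P→B 22, Q→B 20, R→B 144, S→B 56, T→B 38, U→B 120, V→B 336. Service 736; fixed 218; total 954.
{B, C}: service 476 + fixed 535 = 1011
{A, B, C, D, E}: service 400 + fixed 1763 = 2163
No other subset beats 949.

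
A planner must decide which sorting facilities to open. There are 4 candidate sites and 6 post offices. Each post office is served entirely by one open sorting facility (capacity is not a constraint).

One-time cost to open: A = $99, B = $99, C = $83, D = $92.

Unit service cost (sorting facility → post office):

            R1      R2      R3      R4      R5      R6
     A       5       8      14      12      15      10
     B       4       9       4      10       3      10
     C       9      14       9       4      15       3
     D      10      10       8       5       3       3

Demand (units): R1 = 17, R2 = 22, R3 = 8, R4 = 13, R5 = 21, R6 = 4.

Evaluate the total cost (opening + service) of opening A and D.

Total cost: 656

Each post office is assigned to its cheapest site among the open ones.
{A, D}: R1→A 5·17=85, R2→A 8·22=176, R3→D 8·8=64, R4→D 5·13=65, R5→D 3·21=63, R6→D 3·4=12. Service 465; fixed 191; total 656.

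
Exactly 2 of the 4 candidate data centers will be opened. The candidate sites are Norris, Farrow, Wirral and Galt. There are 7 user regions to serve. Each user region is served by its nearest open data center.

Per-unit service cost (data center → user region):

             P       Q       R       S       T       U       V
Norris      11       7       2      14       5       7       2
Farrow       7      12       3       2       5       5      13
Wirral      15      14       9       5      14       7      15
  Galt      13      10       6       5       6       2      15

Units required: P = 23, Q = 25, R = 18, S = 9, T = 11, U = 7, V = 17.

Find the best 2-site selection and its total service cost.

Choose Norris and Farrow; total service cost 514.

With exactly 2 open, each user region uses its cheapest among the chosen.
{Norris, Farrow}: P→Farrow 7·23=161, Q→Norris 7·25=175, R→Norris 2·18=36, S→Farrow 2·9=18, T→Norris 5·11=55, U→Farrow 5·7=35, V→Norris 2·17=34. Service cost 514.
{Norris, Galt}: service cost 612
{Norris, Wirral}: service cost 647
Among all 6 size-2 choices, {Norris, Farrow} is lowest.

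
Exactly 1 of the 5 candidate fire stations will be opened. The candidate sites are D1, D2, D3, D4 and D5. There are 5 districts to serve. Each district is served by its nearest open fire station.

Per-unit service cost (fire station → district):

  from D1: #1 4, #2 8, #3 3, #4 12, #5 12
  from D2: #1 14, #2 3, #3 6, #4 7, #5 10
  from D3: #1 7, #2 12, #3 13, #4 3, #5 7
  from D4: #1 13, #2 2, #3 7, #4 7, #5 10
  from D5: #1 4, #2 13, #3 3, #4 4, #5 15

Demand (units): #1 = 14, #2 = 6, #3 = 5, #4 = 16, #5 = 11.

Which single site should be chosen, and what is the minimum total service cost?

Choose D3 only; total service cost 360.

With exactly 1 open, each district uses its cheapest among the chosen.
{D3}: #1→D3 7·14=98, #2→D3 12·6=72, #3→D3 13·5=65, #4→D3 3·16=48, #5→D3 7·11=77. Service cost 360.
{D5}: service cost 378
{D1}: service cost 443
Among all 5 size-1 choices, {D3} is lowest.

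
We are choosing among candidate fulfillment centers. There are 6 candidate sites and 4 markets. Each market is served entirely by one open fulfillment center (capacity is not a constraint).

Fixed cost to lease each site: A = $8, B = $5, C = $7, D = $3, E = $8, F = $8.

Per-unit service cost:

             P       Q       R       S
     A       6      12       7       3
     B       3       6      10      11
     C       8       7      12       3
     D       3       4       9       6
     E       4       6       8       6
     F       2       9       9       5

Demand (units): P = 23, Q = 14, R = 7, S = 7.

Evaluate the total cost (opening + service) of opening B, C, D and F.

Each market is assigned to its cheapest site among the open ones.
{B, C, D, F}: P→F 2·23=46, Q→D 4·14=56, R→D 9·7=63, S→C 3·7=21. Service 186; fixed 23; total 209.

Total cost: 209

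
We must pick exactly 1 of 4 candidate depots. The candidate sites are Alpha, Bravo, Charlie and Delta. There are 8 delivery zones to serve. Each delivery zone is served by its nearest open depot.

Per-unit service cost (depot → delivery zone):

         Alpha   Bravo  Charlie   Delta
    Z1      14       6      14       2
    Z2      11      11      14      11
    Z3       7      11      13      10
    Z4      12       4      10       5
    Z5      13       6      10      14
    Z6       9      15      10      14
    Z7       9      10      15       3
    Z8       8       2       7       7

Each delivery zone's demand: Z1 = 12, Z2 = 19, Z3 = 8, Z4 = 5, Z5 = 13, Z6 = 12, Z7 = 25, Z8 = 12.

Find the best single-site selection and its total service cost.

With exactly 1 open, each delivery zone uses its cheapest among the chosen.
{Delta}: Z1→Delta 2·12=24, Z2→Delta 11·19=209, Z3→Delta 10·8=80, Z4→Delta 5·5=25, Z5→Delta 14·13=182, Z6→Delta 14·12=168, Z7→Delta 3·25=75, Z8→Delta 7·12=84. Service cost 847.
{Bravo}: service cost 921
{Alpha}: service cost 1091
Among all 4 size-1 choices, {Delta} is lowest.

Choose Delta only; total service cost 847.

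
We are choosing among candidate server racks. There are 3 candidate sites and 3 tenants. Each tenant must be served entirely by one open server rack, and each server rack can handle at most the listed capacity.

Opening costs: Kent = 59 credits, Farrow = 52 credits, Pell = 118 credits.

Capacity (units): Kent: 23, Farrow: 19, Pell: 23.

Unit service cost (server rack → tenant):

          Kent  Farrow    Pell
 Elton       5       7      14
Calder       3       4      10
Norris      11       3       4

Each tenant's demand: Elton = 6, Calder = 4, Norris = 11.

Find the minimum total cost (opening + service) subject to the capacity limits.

Minimum total cost: 186

Open {Kent, Farrow}: Elton→Kent 5·6=30, Calder→Kent 3·4=12, Norris→Farrow 3·11=33.
Loads: Kent carries 10/23, Farrow carries 11/19. Service 75; fixed 111; total 186.
Next best feasible plan costs 190.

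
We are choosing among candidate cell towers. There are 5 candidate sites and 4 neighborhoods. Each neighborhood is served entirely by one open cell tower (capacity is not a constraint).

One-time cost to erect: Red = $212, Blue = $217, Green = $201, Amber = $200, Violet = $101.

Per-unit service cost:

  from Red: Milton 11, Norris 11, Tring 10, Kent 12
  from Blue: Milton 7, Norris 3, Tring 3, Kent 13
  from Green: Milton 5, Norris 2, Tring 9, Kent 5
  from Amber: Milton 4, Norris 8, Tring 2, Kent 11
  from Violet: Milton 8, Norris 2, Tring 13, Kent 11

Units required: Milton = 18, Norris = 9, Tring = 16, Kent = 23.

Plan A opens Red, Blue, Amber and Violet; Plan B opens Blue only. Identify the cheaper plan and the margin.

Plan A: {Red, Blue, Amber, Violet}: Milton→Amber 4·18=72, Norris→Violet 2·9=18, Tring→Amber 2·16=32, Kent→Amber 11·23=253. Service 375; fixed 730; total 1105.
Plan B: {Blue}: Milton→Blue 7·18=126, Norris→Blue 3·9=27, Tring→Blue 3·16=48, Kent→Blue 13·23=299. Service 500; fixed 217; total 717.
Difference: |1105 − 717| = 388.

Plan B is cheaper by 388.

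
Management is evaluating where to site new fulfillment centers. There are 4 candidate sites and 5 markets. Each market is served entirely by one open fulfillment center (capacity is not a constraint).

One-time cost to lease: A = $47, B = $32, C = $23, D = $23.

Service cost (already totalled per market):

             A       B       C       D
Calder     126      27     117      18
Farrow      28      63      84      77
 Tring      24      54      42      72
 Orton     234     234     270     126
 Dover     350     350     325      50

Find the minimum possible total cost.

Minimum total cost: 316

For any fixed open set, each market goes to its cheapest open site; total = fixed + service.
{A, D}: Calder→D 18, Farrow→A 28, Tring→A 24, Orton→D 126, Dover→D 50. Service 246; fixed 70; total 316.
{A, C, D}: service 246 + fixed 93 = 339
{A, B, D}: Calder→D 18, Farrow→A 28, Tring→A 24, Orton→D 126, Dover→D 50. Service 246; fixed 102; total 348.
{A, B, C, D}: service 246 + fixed 125 = 371
No other subset beats 316.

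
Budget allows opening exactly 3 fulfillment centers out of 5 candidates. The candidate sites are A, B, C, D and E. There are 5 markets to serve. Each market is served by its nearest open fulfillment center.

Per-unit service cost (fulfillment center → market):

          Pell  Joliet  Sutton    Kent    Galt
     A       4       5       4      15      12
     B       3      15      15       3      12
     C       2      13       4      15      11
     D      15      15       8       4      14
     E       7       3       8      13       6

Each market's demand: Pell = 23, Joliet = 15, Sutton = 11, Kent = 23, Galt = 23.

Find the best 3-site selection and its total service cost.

Choose B, C and E; total service cost 342.

With exactly 3 open, each market uses its cheapest among the chosen.
{B, C, E}: Pell→C 2·23=46, Joliet→E 3·15=45, Sutton→C 4·11=44, Kent→B 3·23=69, Galt→E 6·23=138. Service cost 342.
{A, B, E}: service cost 365
{C, D, E}: service cost 365
Among all 10 size-3 choices, {B, C, E} is lowest.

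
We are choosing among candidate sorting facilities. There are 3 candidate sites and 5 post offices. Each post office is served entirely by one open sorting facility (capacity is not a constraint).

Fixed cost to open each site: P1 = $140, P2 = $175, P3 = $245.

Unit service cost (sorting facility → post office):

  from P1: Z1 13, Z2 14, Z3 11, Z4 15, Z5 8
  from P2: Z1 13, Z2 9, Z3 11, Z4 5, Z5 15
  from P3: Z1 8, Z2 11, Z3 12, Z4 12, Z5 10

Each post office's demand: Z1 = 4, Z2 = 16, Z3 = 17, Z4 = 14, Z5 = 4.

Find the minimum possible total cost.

For any fixed open set, each post office goes to its cheapest open site; total = fixed + service.
{P2}: Z1→P2 13·4=52, Z2→P2 9·16=144, Z3→P2 11·17=187, Z4→P2 5·14=70, Z5→P2 15·4=60. Service 513; fixed 175; total 688.
{P1, P2}: Z1→P1 13·4=52, Z2→P2 9·16=144, Z3→P1 11·17=187, Z4→P2 5·14=70, Z5→P1 8·4=32. Service 485; fixed 315; total 800.
{P1}: Z1→P1 13·4=52, Z2→P1 14·16=224, Z3→P1 11·17=187, Z4→P1 15·14=210, Z5→P1 8·4=32. Service 705; fixed 140; total 845.
{P1, P2, P3}: service 465 + fixed 560 = 1025
No other subset beats 688.

Minimum total cost: 688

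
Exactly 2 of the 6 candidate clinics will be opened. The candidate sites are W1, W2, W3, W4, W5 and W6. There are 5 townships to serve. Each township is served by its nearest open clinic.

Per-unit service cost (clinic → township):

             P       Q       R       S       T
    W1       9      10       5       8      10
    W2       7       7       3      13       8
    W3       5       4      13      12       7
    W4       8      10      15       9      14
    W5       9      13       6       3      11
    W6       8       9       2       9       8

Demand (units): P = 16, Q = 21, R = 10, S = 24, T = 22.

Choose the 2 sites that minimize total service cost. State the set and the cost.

Choose W3 and W5; total service cost 450.

With exactly 2 open, each township uses its cheapest among the chosen.
{W3, W5}: P→W3 5·16=80, Q→W3 4·21=84, R→W5 6·10=60, S→W5 3·24=72, T→W3 7·22=154. Service cost 450.
{W2, W5}: service cost 537
{W3, W6}: service cost 554
Among all 15 size-2 choices, {W3, W5} is lowest.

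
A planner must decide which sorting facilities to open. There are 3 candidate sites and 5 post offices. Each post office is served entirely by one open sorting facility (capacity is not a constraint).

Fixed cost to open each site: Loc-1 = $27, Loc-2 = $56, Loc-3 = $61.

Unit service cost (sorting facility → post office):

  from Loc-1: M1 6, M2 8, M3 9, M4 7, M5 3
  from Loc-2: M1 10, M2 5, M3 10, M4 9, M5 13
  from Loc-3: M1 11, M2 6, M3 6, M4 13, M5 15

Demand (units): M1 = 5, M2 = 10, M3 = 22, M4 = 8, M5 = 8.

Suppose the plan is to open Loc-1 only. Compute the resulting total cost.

Each post office is assigned to its cheapest site among the open ones.
{Loc-1}: M1→Loc-1 6·5=30, M2→Loc-1 8·10=80, M3→Loc-1 9·22=198, M4→Loc-1 7·8=56, M5→Loc-1 3·8=24. Service 388; fixed 27; total 415.

Total cost: 415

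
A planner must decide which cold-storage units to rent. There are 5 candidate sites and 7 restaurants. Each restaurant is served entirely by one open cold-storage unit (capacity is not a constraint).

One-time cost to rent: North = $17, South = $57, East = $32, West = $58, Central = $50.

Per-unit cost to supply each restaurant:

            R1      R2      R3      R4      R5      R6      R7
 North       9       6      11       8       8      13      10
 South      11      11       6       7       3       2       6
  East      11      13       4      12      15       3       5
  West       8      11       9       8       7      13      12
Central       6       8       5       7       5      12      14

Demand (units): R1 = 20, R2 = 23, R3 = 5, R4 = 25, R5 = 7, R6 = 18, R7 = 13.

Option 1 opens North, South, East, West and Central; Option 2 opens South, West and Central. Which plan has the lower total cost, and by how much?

Option 1 is cheaper by 15.

Option 1: {North, South, East, West, Central}: R1→Central 6·20=120, R2→North 6·23=138, R3→East 4·5=20, R4→South 7·25=175, R5→South 3·7=21, R6→South 2·18=36, R7→East 5·13=65. Service 575; fixed 214; total 789.
Option 2: {South, West, Central}: R1→Central 6·20=120, R2→Central 8·23=184, R3→Central 5·5=25, R4→South 7·25=175, R5→South 3·7=21, R6→South 2·18=36, R7→South 6·13=78. Service 639; fixed 165; total 804.
Difference: |789 − 804| = 15.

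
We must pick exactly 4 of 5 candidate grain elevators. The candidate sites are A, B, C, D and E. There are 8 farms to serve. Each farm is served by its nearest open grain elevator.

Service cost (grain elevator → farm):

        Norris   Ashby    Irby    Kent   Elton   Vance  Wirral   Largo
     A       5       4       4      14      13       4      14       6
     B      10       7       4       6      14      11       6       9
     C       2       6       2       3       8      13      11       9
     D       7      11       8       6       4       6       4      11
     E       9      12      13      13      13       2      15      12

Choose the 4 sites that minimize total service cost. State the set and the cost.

With exactly 4 open, each farm uses its cheapest among the chosen.
{A, C, D, E}: Norris→C 2, Ashby→A 4, Irby→C 2, Kent→C 3, Elton→D 4, Vance→E 2, Wirral→D 4, Largo→A 6. Service cost 27.
{A, B, C, D}: service cost 29
{B, C, D, E}: service cost 32
Among all 5 size-4 choices, {A, C, D, E} is lowest.

Choose A, C, D and E; total service cost 27.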